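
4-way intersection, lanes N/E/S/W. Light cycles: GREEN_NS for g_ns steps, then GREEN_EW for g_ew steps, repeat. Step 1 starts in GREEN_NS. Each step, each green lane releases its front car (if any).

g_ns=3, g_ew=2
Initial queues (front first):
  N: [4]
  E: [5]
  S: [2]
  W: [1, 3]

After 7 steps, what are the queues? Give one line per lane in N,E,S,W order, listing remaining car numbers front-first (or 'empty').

Step 1 [NS]: N:car4-GO,E:wait,S:car2-GO,W:wait | queues: N=0 E=1 S=0 W=2
Step 2 [NS]: N:empty,E:wait,S:empty,W:wait | queues: N=0 E=1 S=0 W=2
Step 3 [NS]: N:empty,E:wait,S:empty,W:wait | queues: N=0 E=1 S=0 W=2
Step 4 [EW]: N:wait,E:car5-GO,S:wait,W:car1-GO | queues: N=0 E=0 S=0 W=1
Step 5 [EW]: N:wait,E:empty,S:wait,W:car3-GO | queues: N=0 E=0 S=0 W=0

N: empty
E: empty
S: empty
W: empty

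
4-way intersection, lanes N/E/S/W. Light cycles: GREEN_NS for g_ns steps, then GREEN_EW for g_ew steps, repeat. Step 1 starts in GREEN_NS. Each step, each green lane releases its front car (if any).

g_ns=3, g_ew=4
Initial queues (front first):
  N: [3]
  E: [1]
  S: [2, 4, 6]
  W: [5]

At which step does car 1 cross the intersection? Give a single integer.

Step 1 [NS]: N:car3-GO,E:wait,S:car2-GO,W:wait | queues: N=0 E=1 S=2 W=1
Step 2 [NS]: N:empty,E:wait,S:car4-GO,W:wait | queues: N=0 E=1 S=1 W=1
Step 3 [NS]: N:empty,E:wait,S:car6-GO,W:wait | queues: N=0 E=1 S=0 W=1
Step 4 [EW]: N:wait,E:car1-GO,S:wait,W:car5-GO | queues: N=0 E=0 S=0 W=0
Car 1 crosses at step 4

4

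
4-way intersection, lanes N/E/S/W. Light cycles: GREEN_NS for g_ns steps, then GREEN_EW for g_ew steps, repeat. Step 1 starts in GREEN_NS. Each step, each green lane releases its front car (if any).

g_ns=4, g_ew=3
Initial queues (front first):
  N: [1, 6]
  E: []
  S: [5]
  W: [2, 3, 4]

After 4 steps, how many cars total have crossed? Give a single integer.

Answer: 3

Derivation:
Step 1 [NS]: N:car1-GO,E:wait,S:car5-GO,W:wait | queues: N=1 E=0 S=0 W=3
Step 2 [NS]: N:car6-GO,E:wait,S:empty,W:wait | queues: N=0 E=0 S=0 W=3
Step 3 [NS]: N:empty,E:wait,S:empty,W:wait | queues: N=0 E=0 S=0 W=3
Step 4 [NS]: N:empty,E:wait,S:empty,W:wait | queues: N=0 E=0 S=0 W=3
Cars crossed by step 4: 3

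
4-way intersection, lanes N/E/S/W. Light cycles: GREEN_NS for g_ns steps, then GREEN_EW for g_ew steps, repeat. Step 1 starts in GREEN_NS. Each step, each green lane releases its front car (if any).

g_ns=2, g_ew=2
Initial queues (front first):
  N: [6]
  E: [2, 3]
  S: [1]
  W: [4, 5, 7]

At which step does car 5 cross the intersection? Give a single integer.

Step 1 [NS]: N:car6-GO,E:wait,S:car1-GO,W:wait | queues: N=0 E=2 S=0 W=3
Step 2 [NS]: N:empty,E:wait,S:empty,W:wait | queues: N=0 E=2 S=0 W=3
Step 3 [EW]: N:wait,E:car2-GO,S:wait,W:car4-GO | queues: N=0 E=1 S=0 W=2
Step 4 [EW]: N:wait,E:car3-GO,S:wait,W:car5-GO | queues: N=0 E=0 S=0 W=1
Step 5 [NS]: N:empty,E:wait,S:empty,W:wait | queues: N=0 E=0 S=0 W=1
Step 6 [NS]: N:empty,E:wait,S:empty,W:wait | queues: N=0 E=0 S=0 W=1
Step 7 [EW]: N:wait,E:empty,S:wait,W:car7-GO | queues: N=0 E=0 S=0 W=0
Car 5 crosses at step 4

4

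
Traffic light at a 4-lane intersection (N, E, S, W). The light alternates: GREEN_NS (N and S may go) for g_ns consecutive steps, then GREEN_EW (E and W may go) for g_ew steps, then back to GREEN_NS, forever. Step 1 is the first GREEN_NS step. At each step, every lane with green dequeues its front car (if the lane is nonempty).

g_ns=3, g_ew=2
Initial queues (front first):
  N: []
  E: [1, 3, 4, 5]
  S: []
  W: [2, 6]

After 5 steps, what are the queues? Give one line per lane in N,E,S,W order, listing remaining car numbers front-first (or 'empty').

Step 1 [NS]: N:empty,E:wait,S:empty,W:wait | queues: N=0 E=4 S=0 W=2
Step 2 [NS]: N:empty,E:wait,S:empty,W:wait | queues: N=0 E=4 S=0 W=2
Step 3 [NS]: N:empty,E:wait,S:empty,W:wait | queues: N=0 E=4 S=0 W=2
Step 4 [EW]: N:wait,E:car1-GO,S:wait,W:car2-GO | queues: N=0 E=3 S=0 W=1
Step 5 [EW]: N:wait,E:car3-GO,S:wait,W:car6-GO | queues: N=0 E=2 S=0 W=0

N: empty
E: 4 5
S: empty
W: empty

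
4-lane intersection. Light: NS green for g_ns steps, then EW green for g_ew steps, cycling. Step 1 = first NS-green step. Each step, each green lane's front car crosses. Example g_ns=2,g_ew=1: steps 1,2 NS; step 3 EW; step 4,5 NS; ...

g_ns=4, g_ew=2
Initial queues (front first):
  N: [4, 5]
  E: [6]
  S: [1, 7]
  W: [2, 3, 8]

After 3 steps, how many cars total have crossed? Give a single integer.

Answer: 4

Derivation:
Step 1 [NS]: N:car4-GO,E:wait,S:car1-GO,W:wait | queues: N=1 E=1 S=1 W=3
Step 2 [NS]: N:car5-GO,E:wait,S:car7-GO,W:wait | queues: N=0 E=1 S=0 W=3
Step 3 [NS]: N:empty,E:wait,S:empty,W:wait | queues: N=0 E=1 S=0 W=3
Cars crossed by step 3: 4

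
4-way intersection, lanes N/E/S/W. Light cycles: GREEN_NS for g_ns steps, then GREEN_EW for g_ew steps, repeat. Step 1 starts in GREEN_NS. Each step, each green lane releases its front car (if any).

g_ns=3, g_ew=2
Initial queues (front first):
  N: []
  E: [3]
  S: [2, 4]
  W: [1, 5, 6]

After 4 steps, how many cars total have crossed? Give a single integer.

Step 1 [NS]: N:empty,E:wait,S:car2-GO,W:wait | queues: N=0 E=1 S=1 W=3
Step 2 [NS]: N:empty,E:wait,S:car4-GO,W:wait | queues: N=0 E=1 S=0 W=3
Step 3 [NS]: N:empty,E:wait,S:empty,W:wait | queues: N=0 E=1 S=0 W=3
Step 4 [EW]: N:wait,E:car3-GO,S:wait,W:car1-GO | queues: N=0 E=0 S=0 W=2
Cars crossed by step 4: 4

Answer: 4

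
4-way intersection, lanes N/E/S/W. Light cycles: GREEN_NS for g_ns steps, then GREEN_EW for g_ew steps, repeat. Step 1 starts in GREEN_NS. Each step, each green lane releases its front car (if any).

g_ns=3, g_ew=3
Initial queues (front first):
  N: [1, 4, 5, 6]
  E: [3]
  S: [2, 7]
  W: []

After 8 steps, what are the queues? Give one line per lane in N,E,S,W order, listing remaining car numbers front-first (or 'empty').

Step 1 [NS]: N:car1-GO,E:wait,S:car2-GO,W:wait | queues: N=3 E=1 S=1 W=0
Step 2 [NS]: N:car4-GO,E:wait,S:car7-GO,W:wait | queues: N=2 E=1 S=0 W=0
Step 3 [NS]: N:car5-GO,E:wait,S:empty,W:wait | queues: N=1 E=1 S=0 W=0
Step 4 [EW]: N:wait,E:car3-GO,S:wait,W:empty | queues: N=1 E=0 S=0 W=0
Step 5 [EW]: N:wait,E:empty,S:wait,W:empty | queues: N=1 E=0 S=0 W=0
Step 6 [EW]: N:wait,E:empty,S:wait,W:empty | queues: N=1 E=0 S=0 W=0
Step 7 [NS]: N:car6-GO,E:wait,S:empty,W:wait | queues: N=0 E=0 S=0 W=0

N: empty
E: empty
S: empty
W: empty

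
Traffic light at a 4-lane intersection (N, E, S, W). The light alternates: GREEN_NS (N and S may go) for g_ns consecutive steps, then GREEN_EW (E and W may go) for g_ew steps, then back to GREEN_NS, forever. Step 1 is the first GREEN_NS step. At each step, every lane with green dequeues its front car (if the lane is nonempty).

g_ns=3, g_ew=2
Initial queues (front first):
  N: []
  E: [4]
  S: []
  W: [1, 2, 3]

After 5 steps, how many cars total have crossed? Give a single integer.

Step 1 [NS]: N:empty,E:wait,S:empty,W:wait | queues: N=0 E=1 S=0 W=3
Step 2 [NS]: N:empty,E:wait,S:empty,W:wait | queues: N=0 E=1 S=0 W=3
Step 3 [NS]: N:empty,E:wait,S:empty,W:wait | queues: N=0 E=1 S=0 W=3
Step 4 [EW]: N:wait,E:car4-GO,S:wait,W:car1-GO | queues: N=0 E=0 S=0 W=2
Step 5 [EW]: N:wait,E:empty,S:wait,W:car2-GO | queues: N=0 E=0 S=0 W=1
Cars crossed by step 5: 3

Answer: 3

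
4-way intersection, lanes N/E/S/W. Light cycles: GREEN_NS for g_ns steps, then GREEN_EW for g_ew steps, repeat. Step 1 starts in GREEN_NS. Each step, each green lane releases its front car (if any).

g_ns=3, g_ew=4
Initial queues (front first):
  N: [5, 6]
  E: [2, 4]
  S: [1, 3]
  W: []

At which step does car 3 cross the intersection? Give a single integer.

Step 1 [NS]: N:car5-GO,E:wait,S:car1-GO,W:wait | queues: N=1 E=2 S=1 W=0
Step 2 [NS]: N:car6-GO,E:wait,S:car3-GO,W:wait | queues: N=0 E=2 S=0 W=0
Step 3 [NS]: N:empty,E:wait,S:empty,W:wait | queues: N=0 E=2 S=0 W=0
Step 4 [EW]: N:wait,E:car2-GO,S:wait,W:empty | queues: N=0 E=1 S=0 W=0
Step 5 [EW]: N:wait,E:car4-GO,S:wait,W:empty | queues: N=0 E=0 S=0 W=0
Car 3 crosses at step 2

2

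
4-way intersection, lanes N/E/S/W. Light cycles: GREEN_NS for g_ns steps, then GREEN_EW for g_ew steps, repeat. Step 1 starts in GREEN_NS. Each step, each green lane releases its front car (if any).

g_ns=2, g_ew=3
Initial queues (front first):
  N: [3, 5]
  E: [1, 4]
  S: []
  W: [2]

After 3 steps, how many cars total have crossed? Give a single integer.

Step 1 [NS]: N:car3-GO,E:wait,S:empty,W:wait | queues: N=1 E=2 S=0 W=1
Step 2 [NS]: N:car5-GO,E:wait,S:empty,W:wait | queues: N=0 E=2 S=0 W=1
Step 3 [EW]: N:wait,E:car1-GO,S:wait,W:car2-GO | queues: N=0 E=1 S=0 W=0
Cars crossed by step 3: 4

Answer: 4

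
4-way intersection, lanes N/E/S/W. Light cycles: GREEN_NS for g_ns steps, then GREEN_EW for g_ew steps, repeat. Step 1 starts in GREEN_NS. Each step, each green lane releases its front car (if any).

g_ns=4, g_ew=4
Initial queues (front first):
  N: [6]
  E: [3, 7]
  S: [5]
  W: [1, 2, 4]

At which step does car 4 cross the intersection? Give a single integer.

Step 1 [NS]: N:car6-GO,E:wait,S:car5-GO,W:wait | queues: N=0 E=2 S=0 W=3
Step 2 [NS]: N:empty,E:wait,S:empty,W:wait | queues: N=0 E=2 S=0 W=3
Step 3 [NS]: N:empty,E:wait,S:empty,W:wait | queues: N=0 E=2 S=0 W=3
Step 4 [NS]: N:empty,E:wait,S:empty,W:wait | queues: N=0 E=2 S=0 W=3
Step 5 [EW]: N:wait,E:car3-GO,S:wait,W:car1-GO | queues: N=0 E=1 S=0 W=2
Step 6 [EW]: N:wait,E:car7-GO,S:wait,W:car2-GO | queues: N=0 E=0 S=0 W=1
Step 7 [EW]: N:wait,E:empty,S:wait,W:car4-GO | queues: N=0 E=0 S=0 W=0
Car 4 crosses at step 7

7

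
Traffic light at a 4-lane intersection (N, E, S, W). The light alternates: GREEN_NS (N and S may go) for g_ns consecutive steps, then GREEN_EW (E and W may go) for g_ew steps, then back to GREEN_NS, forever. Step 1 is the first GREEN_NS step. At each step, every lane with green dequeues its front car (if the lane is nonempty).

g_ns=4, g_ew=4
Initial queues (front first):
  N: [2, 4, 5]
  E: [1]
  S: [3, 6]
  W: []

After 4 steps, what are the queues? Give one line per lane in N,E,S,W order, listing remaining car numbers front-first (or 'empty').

Step 1 [NS]: N:car2-GO,E:wait,S:car3-GO,W:wait | queues: N=2 E=1 S=1 W=0
Step 2 [NS]: N:car4-GO,E:wait,S:car6-GO,W:wait | queues: N=1 E=1 S=0 W=0
Step 3 [NS]: N:car5-GO,E:wait,S:empty,W:wait | queues: N=0 E=1 S=0 W=0
Step 4 [NS]: N:empty,E:wait,S:empty,W:wait | queues: N=0 E=1 S=0 W=0

N: empty
E: 1
S: empty
W: empty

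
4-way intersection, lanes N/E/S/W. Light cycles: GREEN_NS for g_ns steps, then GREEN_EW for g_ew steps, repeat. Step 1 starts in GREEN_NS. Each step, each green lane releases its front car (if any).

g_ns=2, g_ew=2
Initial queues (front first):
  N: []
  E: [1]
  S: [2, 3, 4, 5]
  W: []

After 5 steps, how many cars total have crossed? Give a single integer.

Answer: 4

Derivation:
Step 1 [NS]: N:empty,E:wait,S:car2-GO,W:wait | queues: N=0 E=1 S=3 W=0
Step 2 [NS]: N:empty,E:wait,S:car3-GO,W:wait | queues: N=0 E=1 S=2 W=0
Step 3 [EW]: N:wait,E:car1-GO,S:wait,W:empty | queues: N=0 E=0 S=2 W=0
Step 4 [EW]: N:wait,E:empty,S:wait,W:empty | queues: N=0 E=0 S=2 W=0
Step 5 [NS]: N:empty,E:wait,S:car4-GO,W:wait | queues: N=0 E=0 S=1 W=0
Cars crossed by step 5: 4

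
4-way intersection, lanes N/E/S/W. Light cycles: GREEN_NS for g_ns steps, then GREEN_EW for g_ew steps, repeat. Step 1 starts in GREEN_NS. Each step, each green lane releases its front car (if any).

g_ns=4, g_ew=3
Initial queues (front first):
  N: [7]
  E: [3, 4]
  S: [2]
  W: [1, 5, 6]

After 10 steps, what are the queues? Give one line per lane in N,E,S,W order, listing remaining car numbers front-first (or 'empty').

Step 1 [NS]: N:car7-GO,E:wait,S:car2-GO,W:wait | queues: N=0 E=2 S=0 W=3
Step 2 [NS]: N:empty,E:wait,S:empty,W:wait | queues: N=0 E=2 S=0 W=3
Step 3 [NS]: N:empty,E:wait,S:empty,W:wait | queues: N=0 E=2 S=0 W=3
Step 4 [NS]: N:empty,E:wait,S:empty,W:wait | queues: N=0 E=2 S=0 W=3
Step 5 [EW]: N:wait,E:car3-GO,S:wait,W:car1-GO | queues: N=0 E=1 S=0 W=2
Step 6 [EW]: N:wait,E:car4-GO,S:wait,W:car5-GO | queues: N=0 E=0 S=0 W=1
Step 7 [EW]: N:wait,E:empty,S:wait,W:car6-GO | queues: N=0 E=0 S=0 W=0

N: empty
E: empty
S: empty
W: empty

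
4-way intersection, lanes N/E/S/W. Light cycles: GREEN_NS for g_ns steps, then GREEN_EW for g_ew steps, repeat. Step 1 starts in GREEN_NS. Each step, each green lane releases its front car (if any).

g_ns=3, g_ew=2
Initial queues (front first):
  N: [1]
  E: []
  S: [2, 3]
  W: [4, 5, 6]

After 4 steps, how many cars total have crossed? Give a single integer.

Answer: 4

Derivation:
Step 1 [NS]: N:car1-GO,E:wait,S:car2-GO,W:wait | queues: N=0 E=0 S=1 W=3
Step 2 [NS]: N:empty,E:wait,S:car3-GO,W:wait | queues: N=0 E=0 S=0 W=3
Step 3 [NS]: N:empty,E:wait,S:empty,W:wait | queues: N=0 E=0 S=0 W=3
Step 4 [EW]: N:wait,E:empty,S:wait,W:car4-GO | queues: N=0 E=0 S=0 W=2
Cars crossed by step 4: 4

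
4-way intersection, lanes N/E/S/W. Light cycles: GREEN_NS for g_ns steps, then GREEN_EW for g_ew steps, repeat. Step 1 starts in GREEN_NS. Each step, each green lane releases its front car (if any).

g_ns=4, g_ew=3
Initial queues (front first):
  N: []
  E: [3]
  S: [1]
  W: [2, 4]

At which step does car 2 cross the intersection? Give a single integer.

Step 1 [NS]: N:empty,E:wait,S:car1-GO,W:wait | queues: N=0 E=1 S=0 W=2
Step 2 [NS]: N:empty,E:wait,S:empty,W:wait | queues: N=0 E=1 S=0 W=2
Step 3 [NS]: N:empty,E:wait,S:empty,W:wait | queues: N=0 E=1 S=0 W=2
Step 4 [NS]: N:empty,E:wait,S:empty,W:wait | queues: N=0 E=1 S=0 W=2
Step 5 [EW]: N:wait,E:car3-GO,S:wait,W:car2-GO | queues: N=0 E=0 S=0 W=1
Step 6 [EW]: N:wait,E:empty,S:wait,W:car4-GO | queues: N=0 E=0 S=0 W=0
Car 2 crosses at step 5

5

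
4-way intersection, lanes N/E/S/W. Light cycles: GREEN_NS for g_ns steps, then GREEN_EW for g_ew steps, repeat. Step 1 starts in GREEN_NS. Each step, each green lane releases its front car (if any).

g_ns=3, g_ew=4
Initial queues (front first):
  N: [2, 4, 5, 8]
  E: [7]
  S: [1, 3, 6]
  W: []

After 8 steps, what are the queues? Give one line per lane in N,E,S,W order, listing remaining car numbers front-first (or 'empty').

Step 1 [NS]: N:car2-GO,E:wait,S:car1-GO,W:wait | queues: N=3 E=1 S=2 W=0
Step 2 [NS]: N:car4-GO,E:wait,S:car3-GO,W:wait | queues: N=2 E=1 S=1 W=0
Step 3 [NS]: N:car5-GO,E:wait,S:car6-GO,W:wait | queues: N=1 E=1 S=0 W=0
Step 4 [EW]: N:wait,E:car7-GO,S:wait,W:empty | queues: N=1 E=0 S=0 W=0
Step 5 [EW]: N:wait,E:empty,S:wait,W:empty | queues: N=1 E=0 S=0 W=0
Step 6 [EW]: N:wait,E:empty,S:wait,W:empty | queues: N=1 E=0 S=0 W=0
Step 7 [EW]: N:wait,E:empty,S:wait,W:empty | queues: N=1 E=0 S=0 W=0
Step 8 [NS]: N:car8-GO,E:wait,S:empty,W:wait | queues: N=0 E=0 S=0 W=0

N: empty
E: empty
S: empty
W: empty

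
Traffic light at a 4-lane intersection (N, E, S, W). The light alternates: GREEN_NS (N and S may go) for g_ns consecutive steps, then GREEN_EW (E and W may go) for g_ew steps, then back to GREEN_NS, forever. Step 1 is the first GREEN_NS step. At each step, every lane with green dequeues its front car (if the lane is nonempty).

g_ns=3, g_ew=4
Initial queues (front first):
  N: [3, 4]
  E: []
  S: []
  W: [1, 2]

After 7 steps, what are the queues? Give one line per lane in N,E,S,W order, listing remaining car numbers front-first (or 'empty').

Step 1 [NS]: N:car3-GO,E:wait,S:empty,W:wait | queues: N=1 E=0 S=0 W=2
Step 2 [NS]: N:car4-GO,E:wait,S:empty,W:wait | queues: N=0 E=0 S=0 W=2
Step 3 [NS]: N:empty,E:wait,S:empty,W:wait | queues: N=0 E=0 S=0 W=2
Step 4 [EW]: N:wait,E:empty,S:wait,W:car1-GO | queues: N=0 E=0 S=0 W=1
Step 5 [EW]: N:wait,E:empty,S:wait,W:car2-GO | queues: N=0 E=0 S=0 W=0

N: empty
E: empty
S: empty
W: empty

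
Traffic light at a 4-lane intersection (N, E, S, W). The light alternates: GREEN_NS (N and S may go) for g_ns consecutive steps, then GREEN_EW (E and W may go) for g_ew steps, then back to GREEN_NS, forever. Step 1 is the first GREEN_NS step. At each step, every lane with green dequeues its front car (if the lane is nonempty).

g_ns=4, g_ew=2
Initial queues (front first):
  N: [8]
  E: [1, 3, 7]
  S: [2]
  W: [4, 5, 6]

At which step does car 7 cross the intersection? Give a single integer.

Step 1 [NS]: N:car8-GO,E:wait,S:car2-GO,W:wait | queues: N=0 E=3 S=0 W=3
Step 2 [NS]: N:empty,E:wait,S:empty,W:wait | queues: N=0 E=3 S=0 W=3
Step 3 [NS]: N:empty,E:wait,S:empty,W:wait | queues: N=0 E=3 S=0 W=3
Step 4 [NS]: N:empty,E:wait,S:empty,W:wait | queues: N=0 E=3 S=0 W=3
Step 5 [EW]: N:wait,E:car1-GO,S:wait,W:car4-GO | queues: N=0 E=2 S=0 W=2
Step 6 [EW]: N:wait,E:car3-GO,S:wait,W:car5-GO | queues: N=0 E=1 S=0 W=1
Step 7 [NS]: N:empty,E:wait,S:empty,W:wait | queues: N=0 E=1 S=0 W=1
Step 8 [NS]: N:empty,E:wait,S:empty,W:wait | queues: N=0 E=1 S=0 W=1
Step 9 [NS]: N:empty,E:wait,S:empty,W:wait | queues: N=0 E=1 S=0 W=1
Step 10 [NS]: N:empty,E:wait,S:empty,W:wait | queues: N=0 E=1 S=0 W=1
Step 11 [EW]: N:wait,E:car7-GO,S:wait,W:car6-GO | queues: N=0 E=0 S=0 W=0
Car 7 crosses at step 11

11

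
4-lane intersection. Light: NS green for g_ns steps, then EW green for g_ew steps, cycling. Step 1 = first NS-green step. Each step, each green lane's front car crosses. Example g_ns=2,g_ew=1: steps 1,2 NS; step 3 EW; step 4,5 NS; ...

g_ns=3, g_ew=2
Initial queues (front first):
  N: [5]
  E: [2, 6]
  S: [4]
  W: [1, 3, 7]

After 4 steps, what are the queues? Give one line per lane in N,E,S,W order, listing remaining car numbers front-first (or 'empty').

Step 1 [NS]: N:car5-GO,E:wait,S:car4-GO,W:wait | queues: N=0 E=2 S=0 W=3
Step 2 [NS]: N:empty,E:wait,S:empty,W:wait | queues: N=0 E=2 S=0 W=3
Step 3 [NS]: N:empty,E:wait,S:empty,W:wait | queues: N=0 E=2 S=0 W=3
Step 4 [EW]: N:wait,E:car2-GO,S:wait,W:car1-GO | queues: N=0 E=1 S=0 W=2

N: empty
E: 6
S: empty
W: 3 7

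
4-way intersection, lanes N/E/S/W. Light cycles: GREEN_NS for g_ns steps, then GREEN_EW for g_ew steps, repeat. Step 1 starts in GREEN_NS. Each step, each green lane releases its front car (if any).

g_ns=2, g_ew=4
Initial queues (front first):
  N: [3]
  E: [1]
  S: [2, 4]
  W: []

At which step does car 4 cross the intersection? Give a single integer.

Step 1 [NS]: N:car3-GO,E:wait,S:car2-GO,W:wait | queues: N=0 E=1 S=1 W=0
Step 2 [NS]: N:empty,E:wait,S:car4-GO,W:wait | queues: N=0 E=1 S=0 W=0
Step 3 [EW]: N:wait,E:car1-GO,S:wait,W:empty | queues: N=0 E=0 S=0 W=0
Car 4 crosses at step 2

2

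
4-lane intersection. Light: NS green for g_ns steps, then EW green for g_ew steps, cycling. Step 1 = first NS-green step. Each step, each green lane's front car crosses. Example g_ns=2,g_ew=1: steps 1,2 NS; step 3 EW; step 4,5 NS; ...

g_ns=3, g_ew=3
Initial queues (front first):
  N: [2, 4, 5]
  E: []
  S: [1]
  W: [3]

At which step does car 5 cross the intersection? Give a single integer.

Step 1 [NS]: N:car2-GO,E:wait,S:car1-GO,W:wait | queues: N=2 E=0 S=0 W=1
Step 2 [NS]: N:car4-GO,E:wait,S:empty,W:wait | queues: N=1 E=0 S=0 W=1
Step 3 [NS]: N:car5-GO,E:wait,S:empty,W:wait | queues: N=0 E=0 S=0 W=1
Step 4 [EW]: N:wait,E:empty,S:wait,W:car3-GO | queues: N=0 E=0 S=0 W=0
Car 5 crosses at step 3

3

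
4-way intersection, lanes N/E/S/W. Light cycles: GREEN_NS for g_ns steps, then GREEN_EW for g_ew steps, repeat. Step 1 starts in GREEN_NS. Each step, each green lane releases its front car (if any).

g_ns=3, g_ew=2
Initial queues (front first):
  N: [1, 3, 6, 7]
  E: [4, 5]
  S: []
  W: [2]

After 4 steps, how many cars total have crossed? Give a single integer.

Answer: 5

Derivation:
Step 1 [NS]: N:car1-GO,E:wait,S:empty,W:wait | queues: N=3 E=2 S=0 W=1
Step 2 [NS]: N:car3-GO,E:wait,S:empty,W:wait | queues: N=2 E=2 S=0 W=1
Step 3 [NS]: N:car6-GO,E:wait,S:empty,W:wait | queues: N=1 E=2 S=0 W=1
Step 4 [EW]: N:wait,E:car4-GO,S:wait,W:car2-GO | queues: N=1 E=1 S=0 W=0
Cars crossed by step 4: 5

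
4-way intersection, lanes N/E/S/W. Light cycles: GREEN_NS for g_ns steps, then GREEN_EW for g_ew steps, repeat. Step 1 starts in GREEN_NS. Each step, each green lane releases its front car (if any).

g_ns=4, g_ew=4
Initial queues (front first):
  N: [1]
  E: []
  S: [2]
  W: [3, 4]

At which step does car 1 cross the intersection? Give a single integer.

Step 1 [NS]: N:car1-GO,E:wait,S:car2-GO,W:wait | queues: N=0 E=0 S=0 W=2
Step 2 [NS]: N:empty,E:wait,S:empty,W:wait | queues: N=0 E=0 S=0 W=2
Step 3 [NS]: N:empty,E:wait,S:empty,W:wait | queues: N=0 E=0 S=0 W=2
Step 4 [NS]: N:empty,E:wait,S:empty,W:wait | queues: N=0 E=0 S=0 W=2
Step 5 [EW]: N:wait,E:empty,S:wait,W:car3-GO | queues: N=0 E=0 S=0 W=1
Step 6 [EW]: N:wait,E:empty,S:wait,W:car4-GO | queues: N=0 E=0 S=0 W=0
Car 1 crosses at step 1

1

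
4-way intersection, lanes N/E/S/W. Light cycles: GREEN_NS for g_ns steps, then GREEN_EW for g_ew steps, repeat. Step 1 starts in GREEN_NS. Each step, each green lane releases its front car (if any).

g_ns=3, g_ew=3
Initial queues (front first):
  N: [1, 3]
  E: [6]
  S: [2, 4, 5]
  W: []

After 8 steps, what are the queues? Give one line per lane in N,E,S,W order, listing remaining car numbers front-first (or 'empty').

Step 1 [NS]: N:car1-GO,E:wait,S:car2-GO,W:wait | queues: N=1 E=1 S=2 W=0
Step 2 [NS]: N:car3-GO,E:wait,S:car4-GO,W:wait | queues: N=0 E=1 S=1 W=0
Step 3 [NS]: N:empty,E:wait,S:car5-GO,W:wait | queues: N=0 E=1 S=0 W=0
Step 4 [EW]: N:wait,E:car6-GO,S:wait,W:empty | queues: N=0 E=0 S=0 W=0

N: empty
E: empty
S: empty
W: empty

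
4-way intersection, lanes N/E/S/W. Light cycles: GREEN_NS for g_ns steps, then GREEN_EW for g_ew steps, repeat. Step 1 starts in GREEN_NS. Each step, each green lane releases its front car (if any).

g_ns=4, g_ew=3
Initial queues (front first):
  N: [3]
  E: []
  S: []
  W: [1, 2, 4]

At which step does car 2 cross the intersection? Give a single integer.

Step 1 [NS]: N:car3-GO,E:wait,S:empty,W:wait | queues: N=0 E=0 S=0 W=3
Step 2 [NS]: N:empty,E:wait,S:empty,W:wait | queues: N=0 E=0 S=0 W=3
Step 3 [NS]: N:empty,E:wait,S:empty,W:wait | queues: N=0 E=0 S=0 W=3
Step 4 [NS]: N:empty,E:wait,S:empty,W:wait | queues: N=0 E=0 S=0 W=3
Step 5 [EW]: N:wait,E:empty,S:wait,W:car1-GO | queues: N=0 E=0 S=0 W=2
Step 6 [EW]: N:wait,E:empty,S:wait,W:car2-GO | queues: N=0 E=0 S=0 W=1
Step 7 [EW]: N:wait,E:empty,S:wait,W:car4-GO | queues: N=0 E=0 S=0 W=0
Car 2 crosses at step 6

6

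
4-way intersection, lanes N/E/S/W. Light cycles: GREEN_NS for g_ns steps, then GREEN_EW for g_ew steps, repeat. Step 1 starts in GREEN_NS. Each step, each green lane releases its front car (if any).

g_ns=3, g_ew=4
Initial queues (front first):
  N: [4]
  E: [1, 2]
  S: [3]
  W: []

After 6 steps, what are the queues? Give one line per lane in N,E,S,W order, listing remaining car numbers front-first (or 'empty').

Step 1 [NS]: N:car4-GO,E:wait,S:car3-GO,W:wait | queues: N=0 E=2 S=0 W=0
Step 2 [NS]: N:empty,E:wait,S:empty,W:wait | queues: N=0 E=2 S=0 W=0
Step 3 [NS]: N:empty,E:wait,S:empty,W:wait | queues: N=0 E=2 S=0 W=0
Step 4 [EW]: N:wait,E:car1-GO,S:wait,W:empty | queues: N=0 E=1 S=0 W=0
Step 5 [EW]: N:wait,E:car2-GO,S:wait,W:empty | queues: N=0 E=0 S=0 W=0

N: empty
E: empty
S: empty
W: empty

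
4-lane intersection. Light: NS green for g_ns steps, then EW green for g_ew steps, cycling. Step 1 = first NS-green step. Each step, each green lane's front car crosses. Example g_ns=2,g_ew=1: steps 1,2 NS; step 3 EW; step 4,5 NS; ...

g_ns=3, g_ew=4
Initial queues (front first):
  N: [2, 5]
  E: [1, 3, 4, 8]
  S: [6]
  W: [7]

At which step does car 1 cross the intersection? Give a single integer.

Step 1 [NS]: N:car2-GO,E:wait,S:car6-GO,W:wait | queues: N=1 E=4 S=0 W=1
Step 2 [NS]: N:car5-GO,E:wait,S:empty,W:wait | queues: N=0 E=4 S=0 W=1
Step 3 [NS]: N:empty,E:wait,S:empty,W:wait | queues: N=0 E=4 S=0 W=1
Step 4 [EW]: N:wait,E:car1-GO,S:wait,W:car7-GO | queues: N=0 E=3 S=0 W=0
Step 5 [EW]: N:wait,E:car3-GO,S:wait,W:empty | queues: N=0 E=2 S=0 W=0
Step 6 [EW]: N:wait,E:car4-GO,S:wait,W:empty | queues: N=0 E=1 S=0 W=0
Step 7 [EW]: N:wait,E:car8-GO,S:wait,W:empty | queues: N=0 E=0 S=0 W=0
Car 1 crosses at step 4

4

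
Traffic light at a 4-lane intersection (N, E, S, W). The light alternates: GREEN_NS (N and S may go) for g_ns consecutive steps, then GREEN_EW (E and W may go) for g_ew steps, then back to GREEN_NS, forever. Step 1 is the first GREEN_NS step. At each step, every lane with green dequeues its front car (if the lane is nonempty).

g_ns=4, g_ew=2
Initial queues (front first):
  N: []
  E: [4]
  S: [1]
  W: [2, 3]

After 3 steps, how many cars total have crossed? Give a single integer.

Answer: 1

Derivation:
Step 1 [NS]: N:empty,E:wait,S:car1-GO,W:wait | queues: N=0 E=1 S=0 W=2
Step 2 [NS]: N:empty,E:wait,S:empty,W:wait | queues: N=0 E=1 S=0 W=2
Step 3 [NS]: N:empty,E:wait,S:empty,W:wait | queues: N=0 E=1 S=0 W=2
Cars crossed by step 3: 1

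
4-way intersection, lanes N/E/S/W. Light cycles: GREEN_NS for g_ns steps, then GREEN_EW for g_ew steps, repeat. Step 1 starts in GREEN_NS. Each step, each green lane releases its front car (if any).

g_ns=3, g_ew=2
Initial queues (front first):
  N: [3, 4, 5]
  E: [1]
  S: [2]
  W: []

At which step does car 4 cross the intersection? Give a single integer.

Step 1 [NS]: N:car3-GO,E:wait,S:car2-GO,W:wait | queues: N=2 E=1 S=0 W=0
Step 2 [NS]: N:car4-GO,E:wait,S:empty,W:wait | queues: N=1 E=1 S=0 W=0
Step 3 [NS]: N:car5-GO,E:wait,S:empty,W:wait | queues: N=0 E=1 S=0 W=0
Step 4 [EW]: N:wait,E:car1-GO,S:wait,W:empty | queues: N=0 E=0 S=0 W=0
Car 4 crosses at step 2

2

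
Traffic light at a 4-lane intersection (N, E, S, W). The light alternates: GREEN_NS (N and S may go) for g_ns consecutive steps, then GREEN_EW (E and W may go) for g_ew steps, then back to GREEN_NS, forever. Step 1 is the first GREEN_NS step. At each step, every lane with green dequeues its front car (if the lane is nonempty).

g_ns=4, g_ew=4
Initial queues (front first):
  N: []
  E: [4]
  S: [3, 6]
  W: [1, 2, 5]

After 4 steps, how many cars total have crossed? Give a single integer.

Step 1 [NS]: N:empty,E:wait,S:car3-GO,W:wait | queues: N=0 E=1 S=1 W=3
Step 2 [NS]: N:empty,E:wait,S:car6-GO,W:wait | queues: N=0 E=1 S=0 W=3
Step 3 [NS]: N:empty,E:wait,S:empty,W:wait | queues: N=0 E=1 S=0 W=3
Step 4 [NS]: N:empty,E:wait,S:empty,W:wait | queues: N=0 E=1 S=0 W=3
Cars crossed by step 4: 2

Answer: 2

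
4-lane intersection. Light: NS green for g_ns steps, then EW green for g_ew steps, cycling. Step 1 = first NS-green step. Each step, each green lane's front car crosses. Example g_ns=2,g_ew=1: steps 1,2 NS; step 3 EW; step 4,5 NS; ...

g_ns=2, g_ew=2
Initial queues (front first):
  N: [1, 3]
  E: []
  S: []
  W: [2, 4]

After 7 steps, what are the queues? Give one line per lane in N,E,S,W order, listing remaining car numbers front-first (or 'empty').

Step 1 [NS]: N:car1-GO,E:wait,S:empty,W:wait | queues: N=1 E=0 S=0 W=2
Step 2 [NS]: N:car3-GO,E:wait,S:empty,W:wait | queues: N=0 E=0 S=0 W=2
Step 3 [EW]: N:wait,E:empty,S:wait,W:car2-GO | queues: N=0 E=0 S=0 W=1
Step 4 [EW]: N:wait,E:empty,S:wait,W:car4-GO | queues: N=0 E=0 S=0 W=0

N: empty
E: empty
S: empty
W: empty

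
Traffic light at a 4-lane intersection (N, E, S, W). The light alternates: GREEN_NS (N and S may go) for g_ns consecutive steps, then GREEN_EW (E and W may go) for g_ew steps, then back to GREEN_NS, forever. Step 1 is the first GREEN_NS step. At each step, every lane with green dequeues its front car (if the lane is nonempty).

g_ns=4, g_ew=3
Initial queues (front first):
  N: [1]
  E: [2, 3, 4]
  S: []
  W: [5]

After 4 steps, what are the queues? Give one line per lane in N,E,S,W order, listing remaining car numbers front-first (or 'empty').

Step 1 [NS]: N:car1-GO,E:wait,S:empty,W:wait | queues: N=0 E=3 S=0 W=1
Step 2 [NS]: N:empty,E:wait,S:empty,W:wait | queues: N=0 E=3 S=0 W=1
Step 3 [NS]: N:empty,E:wait,S:empty,W:wait | queues: N=0 E=3 S=0 W=1
Step 4 [NS]: N:empty,E:wait,S:empty,W:wait | queues: N=0 E=3 S=0 W=1

N: empty
E: 2 3 4
S: empty
W: 5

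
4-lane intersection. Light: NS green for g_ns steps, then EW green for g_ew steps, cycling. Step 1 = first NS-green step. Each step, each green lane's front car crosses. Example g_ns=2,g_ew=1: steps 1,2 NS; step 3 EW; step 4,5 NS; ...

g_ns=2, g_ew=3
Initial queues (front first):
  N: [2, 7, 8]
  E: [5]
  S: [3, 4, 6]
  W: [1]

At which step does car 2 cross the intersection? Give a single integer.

Step 1 [NS]: N:car2-GO,E:wait,S:car3-GO,W:wait | queues: N=2 E=1 S=2 W=1
Step 2 [NS]: N:car7-GO,E:wait,S:car4-GO,W:wait | queues: N=1 E=1 S=1 W=1
Step 3 [EW]: N:wait,E:car5-GO,S:wait,W:car1-GO | queues: N=1 E=0 S=1 W=0
Step 4 [EW]: N:wait,E:empty,S:wait,W:empty | queues: N=1 E=0 S=1 W=0
Step 5 [EW]: N:wait,E:empty,S:wait,W:empty | queues: N=1 E=0 S=1 W=0
Step 6 [NS]: N:car8-GO,E:wait,S:car6-GO,W:wait | queues: N=0 E=0 S=0 W=0
Car 2 crosses at step 1

1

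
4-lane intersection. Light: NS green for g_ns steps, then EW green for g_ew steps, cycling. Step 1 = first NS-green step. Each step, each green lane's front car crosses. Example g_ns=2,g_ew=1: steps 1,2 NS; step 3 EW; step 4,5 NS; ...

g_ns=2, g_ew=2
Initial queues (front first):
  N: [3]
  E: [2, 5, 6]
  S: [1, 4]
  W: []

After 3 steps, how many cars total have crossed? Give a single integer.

Answer: 4

Derivation:
Step 1 [NS]: N:car3-GO,E:wait,S:car1-GO,W:wait | queues: N=0 E=3 S=1 W=0
Step 2 [NS]: N:empty,E:wait,S:car4-GO,W:wait | queues: N=0 E=3 S=0 W=0
Step 3 [EW]: N:wait,E:car2-GO,S:wait,W:empty | queues: N=0 E=2 S=0 W=0
Cars crossed by step 3: 4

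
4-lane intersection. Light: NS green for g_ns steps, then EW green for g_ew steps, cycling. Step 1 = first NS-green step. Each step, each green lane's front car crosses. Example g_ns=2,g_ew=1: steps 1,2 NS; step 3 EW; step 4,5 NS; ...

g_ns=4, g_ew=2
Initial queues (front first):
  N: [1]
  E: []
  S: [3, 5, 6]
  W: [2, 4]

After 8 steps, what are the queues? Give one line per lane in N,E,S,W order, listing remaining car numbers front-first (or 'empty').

Step 1 [NS]: N:car1-GO,E:wait,S:car3-GO,W:wait | queues: N=0 E=0 S=2 W=2
Step 2 [NS]: N:empty,E:wait,S:car5-GO,W:wait | queues: N=0 E=0 S=1 W=2
Step 3 [NS]: N:empty,E:wait,S:car6-GO,W:wait | queues: N=0 E=0 S=0 W=2
Step 4 [NS]: N:empty,E:wait,S:empty,W:wait | queues: N=0 E=0 S=0 W=2
Step 5 [EW]: N:wait,E:empty,S:wait,W:car2-GO | queues: N=0 E=0 S=0 W=1
Step 6 [EW]: N:wait,E:empty,S:wait,W:car4-GO | queues: N=0 E=0 S=0 W=0

N: empty
E: empty
S: empty
W: empty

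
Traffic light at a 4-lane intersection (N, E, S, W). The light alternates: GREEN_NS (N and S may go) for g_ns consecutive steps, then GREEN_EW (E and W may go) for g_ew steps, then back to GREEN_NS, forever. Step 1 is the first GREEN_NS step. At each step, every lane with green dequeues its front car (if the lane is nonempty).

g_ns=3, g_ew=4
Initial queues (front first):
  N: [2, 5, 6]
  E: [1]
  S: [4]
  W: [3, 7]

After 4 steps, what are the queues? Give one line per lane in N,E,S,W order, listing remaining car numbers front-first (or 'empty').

Step 1 [NS]: N:car2-GO,E:wait,S:car4-GO,W:wait | queues: N=2 E=1 S=0 W=2
Step 2 [NS]: N:car5-GO,E:wait,S:empty,W:wait | queues: N=1 E=1 S=0 W=2
Step 3 [NS]: N:car6-GO,E:wait,S:empty,W:wait | queues: N=0 E=1 S=0 W=2
Step 4 [EW]: N:wait,E:car1-GO,S:wait,W:car3-GO | queues: N=0 E=0 S=0 W=1

N: empty
E: empty
S: empty
W: 7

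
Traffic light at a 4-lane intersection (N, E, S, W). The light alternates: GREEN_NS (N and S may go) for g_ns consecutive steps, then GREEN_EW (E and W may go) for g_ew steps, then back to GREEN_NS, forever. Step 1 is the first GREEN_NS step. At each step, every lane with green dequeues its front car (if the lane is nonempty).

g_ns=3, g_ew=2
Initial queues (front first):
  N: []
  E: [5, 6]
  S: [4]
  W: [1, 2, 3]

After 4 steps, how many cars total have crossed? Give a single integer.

Step 1 [NS]: N:empty,E:wait,S:car4-GO,W:wait | queues: N=0 E=2 S=0 W=3
Step 2 [NS]: N:empty,E:wait,S:empty,W:wait | queues: N=0 E=2 S=0 W=3
Step 3 [NS]: N:empty,E:wait,S:empty,W:wait | queues: N=0 E=2 S=0 W=3
Step 4 [EW]: N:wait,E:car5-GO,S:wait,W:car1-GO | queues: N=0 E=1 S=0 W=2
Cars crossed by step 4: 3

Answer: 3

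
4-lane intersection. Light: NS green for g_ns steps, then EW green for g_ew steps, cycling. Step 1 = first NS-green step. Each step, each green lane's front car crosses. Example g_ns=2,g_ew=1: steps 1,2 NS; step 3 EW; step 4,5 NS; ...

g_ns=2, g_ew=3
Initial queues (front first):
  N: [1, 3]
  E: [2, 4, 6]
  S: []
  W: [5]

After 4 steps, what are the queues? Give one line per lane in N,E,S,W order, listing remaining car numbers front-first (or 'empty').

Step 1 [NS]: N:car1-GO,E:wait,S:empty,W:wait | queues: N=1 E=3 S=0 W=1
Step 2 [NS]: N:car3-GO,E:wait,S:empty,W:wait | queues: N=0 E=3 S=0 W=1
Step 3 [EW]: N:wait,E:car2-GO,S:wait,W:car5-GO | queues: N=0 E=2 S=0 W=0
Step 4 [EW]: N:wait,E:car4-GO,S:wait,W:empty | queues: N=0 E=1 S=0 W=0

N: empty
E: 6
S: empty
W: empty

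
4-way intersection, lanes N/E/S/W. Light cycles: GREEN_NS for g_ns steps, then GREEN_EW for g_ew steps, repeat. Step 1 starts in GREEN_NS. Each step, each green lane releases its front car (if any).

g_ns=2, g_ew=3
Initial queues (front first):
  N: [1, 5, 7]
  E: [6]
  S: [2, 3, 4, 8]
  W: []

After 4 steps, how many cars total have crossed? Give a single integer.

Step 1 [NS]: N:car1-GO,E:wait,S:car2-GO,W:wait | queues: N=2 E=1 S=3 W=0
Step 2 [NS]: N:car5-GO,E:wait,S:car3-GO,W:wait | queues: N=1 E=1 S=2 W=0
Step 3 [EW]: N:wait,E:car6-GO,S:wait,W:empty | queues: N=1 E=0 S=2 W=0
Step 4 [EW]: N:wait,E:empty,S:wait,W:empty | queues: N=1 E=0 S=2 W=0
Cars crossed by step 4: 5

Answer: 5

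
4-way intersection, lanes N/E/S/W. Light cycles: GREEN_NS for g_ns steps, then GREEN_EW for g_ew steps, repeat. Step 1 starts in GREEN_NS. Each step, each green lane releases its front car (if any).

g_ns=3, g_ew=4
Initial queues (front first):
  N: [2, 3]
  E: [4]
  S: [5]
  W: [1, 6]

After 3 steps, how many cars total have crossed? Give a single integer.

Answer: 3

Derivation:
Step 1 [NS]: N:car2-GO,E:wait,S:car5-GO,W:wait | queues: N=1 E=1 S=0 W=2
Step 2 [NS]: N:car3-GO,E:wait,S:empty,W:wait | queues: N=0 E=1 S=0 W=2
Step 3 [NS]: N:empty,E:wait,S:empty,W:wait | queues: N=0 E=1 S=0 W=2
Cars crossed by step 3: 3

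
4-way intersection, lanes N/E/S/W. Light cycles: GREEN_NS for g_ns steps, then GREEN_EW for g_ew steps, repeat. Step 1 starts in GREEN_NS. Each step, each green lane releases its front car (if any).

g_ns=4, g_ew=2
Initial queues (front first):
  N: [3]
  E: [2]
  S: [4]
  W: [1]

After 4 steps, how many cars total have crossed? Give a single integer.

Step 1 [NS]: N:car3-GO,E:wait,S:car4-GO,W:wait | queues: N=0 E=1 S=0 W=1
Step 2 [NS]: N:empty,E:wait,S:empty,W:wait | queues: N=0 E=1 S=0 W=1
Step 3 [NS]: N:empty,E:wait,S:empty,W:wait | queues: N=0 E=1 S=0 W=1
Step 4 [NS]: N:empty,E:wait,S:empty,W:wait | queues: N=0 E=1 S=0 W=1
Cars crossed by step 4: 2

Answer: 2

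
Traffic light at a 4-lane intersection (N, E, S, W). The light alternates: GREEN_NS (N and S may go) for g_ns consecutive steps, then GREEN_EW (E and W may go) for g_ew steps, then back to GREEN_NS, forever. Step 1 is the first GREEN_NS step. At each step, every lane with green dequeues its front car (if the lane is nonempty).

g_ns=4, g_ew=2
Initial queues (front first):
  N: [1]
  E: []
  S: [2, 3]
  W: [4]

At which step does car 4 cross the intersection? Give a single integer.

Step 1 [NS]: N:car1-GO,E:wait,S:car2-GO,W:wait | queues: N=0 E=0 S=1 W=1
Step 2 [NS]: N:empty,E:wait,S:car3-GO,W:wait | queues: N=0 E=0 S=0 W=1
Step 3 [NS]: N:empty,E:wait,S:empty,W:wait | queues: N=0 E=0 S=0 W=1
Step 4 [NS]: N:empty,E:wait,S:empty,W:wait | queues: N=0 E=0 S=0 W=1
Step 5 [EW]: N:wait,E:empty,S:wait,W:car4-GO | queues: N=0 E=0 S=0 W=0
Car 4 crosses at step 5

5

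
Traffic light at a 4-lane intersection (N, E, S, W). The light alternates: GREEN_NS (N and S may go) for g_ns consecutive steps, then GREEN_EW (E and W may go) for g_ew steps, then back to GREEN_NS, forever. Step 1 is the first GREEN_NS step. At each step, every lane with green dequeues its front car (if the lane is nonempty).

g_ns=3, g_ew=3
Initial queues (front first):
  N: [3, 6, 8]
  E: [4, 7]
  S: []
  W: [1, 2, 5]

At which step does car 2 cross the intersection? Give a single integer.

Step 1 [NS]: N:car3-GO,E:wait,S:empty,W:wait | queues: N=2 E=2 S=0 W=3
Step 2 [NS]: N:car6-GO,E:wait,S:empty,W:wait | queues: N=1 E=2 S=0 W=3
Step 3 [NS]: N:car8-GO,E:wait,S:empty,W:wait | queues: N=0 E=2 S=0 W=3
Step 4 [EW]: N:wait,E:car4-GO,S:wait,W:car1-GO | queues: N=0 E=1 S=0 W=2
Step 5 [EW]: N:wait,E:car7-GO,S:wait,W:car2-GO | queues: N=0 E=0 S=0 W=1
Step 6 [EW]: N:wait,E:empty,S:wait,W:car5-GO | queues: N=0 E=0 S=0 W=0
Car 2 crosses at step 5

5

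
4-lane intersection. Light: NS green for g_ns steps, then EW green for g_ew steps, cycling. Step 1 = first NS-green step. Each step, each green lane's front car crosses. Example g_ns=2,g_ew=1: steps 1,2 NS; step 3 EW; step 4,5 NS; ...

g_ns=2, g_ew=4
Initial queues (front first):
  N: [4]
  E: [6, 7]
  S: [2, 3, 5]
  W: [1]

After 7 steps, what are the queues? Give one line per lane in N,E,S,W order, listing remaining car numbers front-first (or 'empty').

Step 1 [NS]: N:car4-GO,E:wait,S:car2-GO,W:wait | queues: N=0 E=2 S=2 W=1
Step 2 [NS]: N:empty,E:wait,S:car3-GO,W:wait | queues: N=0 E=2 S=1 W=1
Step 3 [EW]: N:wait,E:car6-GO,S:wait,W:car1-GO | queues: N=0 E=1 S=1 W=0
Step 4 [EW]: N:wait,E:car7-GO,S:wait,W:empty | queues: N=0 E=0 S=1 W=0
Step 5 [EW]: N:wait,E:empty,S:wait,W:empty | queues: N=0 E=0 S=1 W=0
Step 6 [EW]: N:wait,E:empty,S:wait,W:empty | queues: N=0 E=0 S=1 W=0
Step 7 [NS]: N:empty,E:wait,S:car5-GO,W:wait | queues: N=0 E=0 S=0 W=0

N: empty
E: empty
S: empty
W: empty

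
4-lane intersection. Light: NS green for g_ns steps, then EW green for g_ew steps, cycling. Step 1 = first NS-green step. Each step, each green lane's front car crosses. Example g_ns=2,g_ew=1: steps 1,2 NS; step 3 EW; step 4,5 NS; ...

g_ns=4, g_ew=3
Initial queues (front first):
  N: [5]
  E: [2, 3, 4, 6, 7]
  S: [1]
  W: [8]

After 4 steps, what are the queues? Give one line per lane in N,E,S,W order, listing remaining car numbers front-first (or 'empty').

Step 1 [NS]: N:car5-GO,E:wait,S:car1-GO,W:wait | queues: N=0 E=5 S=0 W=1
Step 2 [NS]: N:empty,E:wait,S:empty,W:wait | queues: N=0 E=5 S=0 W=1
Step 3 [NS]: N:empty,E:wait,S:empty,W:wait | queues: N=0 E=5 S=0 W=1
Step 4 [NS]: N:empty,E:wait,S:empty,W:wait | queues: N=0 E=5 S=0 W=1

N: empty
E: 2 3 4 6 7
S: empty
W: 8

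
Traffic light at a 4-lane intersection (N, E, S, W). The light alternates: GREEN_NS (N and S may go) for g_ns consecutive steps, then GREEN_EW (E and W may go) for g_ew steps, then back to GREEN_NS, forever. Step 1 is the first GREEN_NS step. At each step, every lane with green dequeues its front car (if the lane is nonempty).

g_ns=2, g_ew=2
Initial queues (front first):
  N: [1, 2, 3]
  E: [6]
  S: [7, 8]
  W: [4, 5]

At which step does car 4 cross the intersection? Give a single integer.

Step 1 [NS]: N:car1-GO,E:wait,S:car7-GO,W:wait | queues: N=2 E=1 S=1 W=2
Step 2 [NS]: N:car2-GO,E:wait,S:car8-GO,W:wait | queues: N=1 E=1 S=0 W=2
Step 3 [EW]: N:wait,E:car6-GO,S:wait,W:car4-GO | queues: N=1 E=0 S=0 W=1
Step 4 [EW]: N:wait,E:empty,S:wait,W:car5-GO | queues: N=1 E=0 S=0 W=0
Step 5 [NS]: N:car3-GO,E:wait,S:empty,W:wait | queues: N=0 E=0 S=0 W=0
Car 4 crosses at step 3

3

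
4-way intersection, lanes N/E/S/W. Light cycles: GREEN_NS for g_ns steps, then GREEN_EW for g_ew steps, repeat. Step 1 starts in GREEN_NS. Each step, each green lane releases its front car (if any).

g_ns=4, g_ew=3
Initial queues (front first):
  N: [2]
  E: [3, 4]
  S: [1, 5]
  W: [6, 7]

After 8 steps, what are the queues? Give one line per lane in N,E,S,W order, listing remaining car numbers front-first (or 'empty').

Step 1 [NS]: N:car2-GO,E:wait,S:car1-GO,W:wait | queues: N=0 E=2 S=1 W=2
Step 2 [NS]: N:empty,E:wait,S:car5-GO,W:wait | queues: N=0 E=2 S=0 W=2
Step 3 [NS]: N:empty,E:wait,S:empty,W:wait | queues: N=0 E=2 S=0 W=2
Step 4 [NS]: N:empty,E:wait,S:empty,W:wait | queues: N=0 E=2 S=0 W=2
Step 5 [EW]: N:wait,E:car3-GO,S:wait,W:car6-GO | queues: N=0 E=1 S=0 W=1
Step 6 [EW]: N:wait,E:car4-GO,S:wait,W:car7-GO | queues: N=0 E=0 S=0 W=0

N: empty
E: empty
S: empty
W: empty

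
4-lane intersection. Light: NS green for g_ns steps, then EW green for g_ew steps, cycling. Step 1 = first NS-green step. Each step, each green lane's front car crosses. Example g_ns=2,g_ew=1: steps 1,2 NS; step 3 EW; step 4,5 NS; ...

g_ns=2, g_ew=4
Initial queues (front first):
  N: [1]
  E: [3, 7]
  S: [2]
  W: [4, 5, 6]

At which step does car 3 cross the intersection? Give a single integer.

Step 1 [NS]: N:car1-GO,E:wait,S:car2-GO,W:wait | queues: N=0 E=2 S=0 W=3
Step 2 [NS]: N:empty,E:wait,S:empty,W:wait | queues: N=0 E=2 S=0 W=3
Step 3 [EW]: N:wait,E:car3-GO,S:wait,W:car4-GO | queues: N=0 E=1 S=0 W=2
Step 4 [EW]: N:wait,E:car7-GO,S:wait,W:car5-GO | queues: N=0 E=0 S=0 W=1
Step 5 [EW]: N:wait,E:empty,S:wait,W:car6-GO | queues: N=0 E=0 S=0 W=0
Car 3 crosses at step 3

3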